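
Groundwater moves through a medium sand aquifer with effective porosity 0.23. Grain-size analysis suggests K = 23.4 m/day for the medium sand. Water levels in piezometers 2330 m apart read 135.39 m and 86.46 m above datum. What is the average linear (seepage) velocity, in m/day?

2.14

Hydraulic gradient i = (135.39 − 86.46) / 2330 = 48.93 / 2330 = 0.02100.
Darcy flux q = K · i = 23.40 × 0.02100 = 0.4914 m/day.
Seepage velocity v = q / n_e = 0.4914 / 0.23 = 2.137 m/day.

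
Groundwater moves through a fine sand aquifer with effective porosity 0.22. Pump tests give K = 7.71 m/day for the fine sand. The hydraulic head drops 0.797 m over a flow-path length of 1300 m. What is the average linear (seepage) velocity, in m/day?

0.0215

Hydraulic gradient i = Δh / L = 0.797 / 1300 = 0.0006131.
Darcy flux q = K · i = 7.710 × 0.0006131 = 0.004727 m/day.
Seepage velocity v = q / n_e = 0.004727 / 0.22 = 0.02149 m/day.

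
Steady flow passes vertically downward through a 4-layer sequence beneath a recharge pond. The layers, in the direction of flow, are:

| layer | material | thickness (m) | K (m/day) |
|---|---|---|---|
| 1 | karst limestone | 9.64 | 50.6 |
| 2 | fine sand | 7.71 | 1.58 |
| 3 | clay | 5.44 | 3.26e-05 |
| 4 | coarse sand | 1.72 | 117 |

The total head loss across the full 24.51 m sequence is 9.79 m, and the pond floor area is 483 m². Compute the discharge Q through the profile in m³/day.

0.0283

Flow is perpendicular to layering, so the layers act in series and the equivalent K is the thickness-weighted harmonic mean.
Total thickness L = 9.64 + 7.71 + 5.44 + 1.72 = 24.51 m.
Σ(b_i/K_i) = 9.64/50.6 + 7.71/1.58 + 5.44/3.26e-05 + 1.72/117 = 1.669e+05 d.
K_eq = L / Σ(b_i/K_i) = 24.51 / 1.669e+05 = 0.0001469 m/day.
Q = K_eq · A · (Δh/L) = 0.0001469 × 483 × (9.79/24.51) = 0.02834 m³/day.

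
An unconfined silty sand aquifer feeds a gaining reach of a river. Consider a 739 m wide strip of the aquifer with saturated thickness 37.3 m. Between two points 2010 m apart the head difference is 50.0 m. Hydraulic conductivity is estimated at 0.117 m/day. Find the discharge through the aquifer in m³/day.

Cross-sectional area A = 739 × 37.3 = 27565 m².
Hydraulic gradient i = Δh / L = 50.0 / 2010 = 0.02488.
Darcy's law: Q = K · A · i = 0.1170 × 27565 × 0.02488 = 80.23 m³/day.

80.2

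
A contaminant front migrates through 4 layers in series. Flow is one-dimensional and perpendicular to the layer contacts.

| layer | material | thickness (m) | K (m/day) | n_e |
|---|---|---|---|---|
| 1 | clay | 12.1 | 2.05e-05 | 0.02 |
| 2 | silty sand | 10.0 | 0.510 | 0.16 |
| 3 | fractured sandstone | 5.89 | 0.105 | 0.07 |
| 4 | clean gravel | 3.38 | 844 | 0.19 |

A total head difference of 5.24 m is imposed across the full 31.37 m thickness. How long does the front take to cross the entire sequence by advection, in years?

With flow normal to the layers, continuity requires the same specific discharge q through every layer.
Σ(b_i/K_i) = 12.1/2.05e-05 + 10.0/0.510 + 5.89/0.105 + 3.38/844 = 5.903e+05 d.
q = Δh / Σ(b_i/K_i) = 5.24 / 5.903e+05 = 8.877e-06 m/day.
In each layer the seepage velocity is v_i = q/n_i, so the layer transit time is t_i = b_i·n_i / q:
  layer 1 (clay): t_1 = 12.1 × 0.02 / 8.877e-06 = 27263 d
  layer 2 (silty sand): t_2 = 10.0 × 0.16 / 8.877e-06 = 1.803e+05 d
  layer 3 (fractured sandstone): t_3 = 5.89 × 0.07 / 8.877e-06 = 46448 d
  layer 4 (clean gravel): t_4 = 3.38 × 0.19 / 8.877e-06 = 72348 d
Total t = Σ t_i = 3.263e+05 days = 893.4 years.

893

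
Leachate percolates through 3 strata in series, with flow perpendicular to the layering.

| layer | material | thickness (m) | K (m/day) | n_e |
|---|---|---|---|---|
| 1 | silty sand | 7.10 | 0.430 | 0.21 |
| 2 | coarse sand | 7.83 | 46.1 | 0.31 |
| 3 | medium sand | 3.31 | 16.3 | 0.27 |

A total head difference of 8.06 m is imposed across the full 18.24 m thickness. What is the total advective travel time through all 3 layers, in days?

With flow normal to the layers, continuity requires the same specific discharge q through every layer.
Σ(b_i/K_i) = 7.10/0.430 + 7.83/46.1 + 3.31/16.3 = 16.88 d.
q = Δh / Σ(b_i/K_i) = 8.06 / 16.88 = 0.4774 m/day.
In each layer the seepage velocity is v_i = q/n_i, so the layer transit time is t_i = b_i·n_i / q:
  layer 1 (silty sand): t_1 = 7.10 × 0.21 / 0.4774 = 3.123 d
  layer 2 (coarse sand): t_2 = 7.83 × 0.31 / 0.4774 = 5.085 d
  layer 3 (medium sand): t_3 = 3.31 × 0.27 / 0.4774 = 1.872 d
Total t = Σ t_i = 10.08 days.

10.1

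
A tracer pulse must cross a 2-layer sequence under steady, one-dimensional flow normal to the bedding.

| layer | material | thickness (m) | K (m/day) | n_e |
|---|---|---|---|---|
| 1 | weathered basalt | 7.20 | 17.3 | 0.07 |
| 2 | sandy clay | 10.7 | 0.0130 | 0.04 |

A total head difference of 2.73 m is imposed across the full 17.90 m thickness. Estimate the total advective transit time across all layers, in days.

281

With flow normal to the layers, continuity requires the same specific discharge q through every layer.
Σ(b_i/K_i) = 7.20/17.3 + 10.7/0.0130 = 823.5 d.
q = Δh / Σ(b_i/K_i) = 2.73 / 823.5 = 0.003315 m/day.
In each layer the seepage velocity is v_i = q/n_i, so the layer transit time is t_i = b_i·n_i / q:
  layer 1 (weathered basalt): t_1 = 7.20 × 0.07 / 0.003315 = 152.0 d
  layer 2 (sandy clay): t_2 = 10.7 × 0.04 / 0.003315 = 129.1 d
Total t = Σ t_i = 281.1 days.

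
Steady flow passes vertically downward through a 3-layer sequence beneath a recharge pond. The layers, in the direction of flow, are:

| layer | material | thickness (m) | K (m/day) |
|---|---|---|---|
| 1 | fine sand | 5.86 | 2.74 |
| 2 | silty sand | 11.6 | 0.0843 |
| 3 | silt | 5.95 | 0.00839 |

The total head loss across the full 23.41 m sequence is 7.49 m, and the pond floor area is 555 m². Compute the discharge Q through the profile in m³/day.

4.90

Flow is perpendicular to layering, so the layers act in series and the equivalent K is the thickness-weighted harmonic mean.
Total thickness L = 5.86 + 11.6 + 5.95 = 23.41 m.
Σ(b_i/K_i) = 5.86/2.74 + 11.6/0.0843 + 5.95/0.00839 = 848.9 d.
K_eq = L / Σ(b_i/K_i) = 23.41 / 848.9 = 0.02758 m/day.
Q = K_eq · A · (Δh/L) = 0.02758 × 555 × (7.49/23.41) = 4.897 m³/day.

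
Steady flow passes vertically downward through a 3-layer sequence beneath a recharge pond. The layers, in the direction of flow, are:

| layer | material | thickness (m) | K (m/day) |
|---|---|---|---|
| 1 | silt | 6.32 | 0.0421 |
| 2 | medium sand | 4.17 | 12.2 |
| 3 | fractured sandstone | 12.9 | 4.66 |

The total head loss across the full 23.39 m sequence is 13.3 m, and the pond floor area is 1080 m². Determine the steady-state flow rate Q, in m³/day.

Flow is perpendicular to layering, so the layers act in series and the equivalent K is the thickness-weighted harmonic mean.
Total thickness L = 6.32 + 4.17 + 12.9 = 23.39 m.
Σ(b_i/K_i) = 6.32/0.0421 + 4.17/12.2 + 12.9/4.66 = 153.2 d.
K_eq = L / Σ(b_i/K_i) = 23.39 / 153.2 = 0.1526 m/day.
Q = K_eq · A · (Δh/L) = 0.1526 × 1080 × (13.3/23.39) = 93.74 m³/day.

93.7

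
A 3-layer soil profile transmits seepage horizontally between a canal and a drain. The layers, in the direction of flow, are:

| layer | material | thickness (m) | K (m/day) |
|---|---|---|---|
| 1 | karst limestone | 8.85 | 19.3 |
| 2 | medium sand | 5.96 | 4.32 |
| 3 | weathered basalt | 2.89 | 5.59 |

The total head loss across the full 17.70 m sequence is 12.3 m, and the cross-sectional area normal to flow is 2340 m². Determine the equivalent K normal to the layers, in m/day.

Flow is perpendicular to layering, so the layers act in series and the equivalent K is the thickness-weighted harmonic mean.
Total thickness L = 8.85 + 5.96 + 2.89 = 17.70 m.
Σ(b_i/K_i) = 8.85/19.3 + 5.96/4.32 + 2.89/5.59 = 2.355 d.
K_eq = L / Σ(b_i/K_i) = 17.70 / 2.355 = 7.515 m/day.

7.52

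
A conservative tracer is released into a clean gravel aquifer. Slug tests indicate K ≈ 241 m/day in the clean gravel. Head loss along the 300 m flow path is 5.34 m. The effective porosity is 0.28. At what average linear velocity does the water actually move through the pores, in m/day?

Hydraulic gradient i = Δh / L = 5.34 / 300 = 0.01780.
Darcy flux q = K · i = 241.0 × 0.01780 = 4.290 m/day.
Seepage velocity v = q / n_e = 4.290 / 0.28 = 15.32 m/day.

15.3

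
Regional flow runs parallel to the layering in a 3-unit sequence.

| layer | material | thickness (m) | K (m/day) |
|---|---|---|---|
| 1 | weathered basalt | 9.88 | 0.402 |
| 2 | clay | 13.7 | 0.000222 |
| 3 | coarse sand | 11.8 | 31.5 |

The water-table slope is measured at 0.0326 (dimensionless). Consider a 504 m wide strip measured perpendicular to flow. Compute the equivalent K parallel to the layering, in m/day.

10.6

Flow is parallel to layering, so each bed carries its own Darcy discharge and the transmissivities add.
Σ(K_i·b_i) = 0.402×9.88 + 0.000222×13.7 + 31.5×11.8 = 375.7 m²/day.
Total thickness b = 35.38 m, so K_eq = Σ(K_i·b_i)/b = 10.62 m/day.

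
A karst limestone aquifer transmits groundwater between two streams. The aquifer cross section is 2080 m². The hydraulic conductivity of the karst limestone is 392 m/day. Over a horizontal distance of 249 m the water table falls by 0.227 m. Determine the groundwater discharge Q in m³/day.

Hydraulic gradient i = Δh / L = 0.227 / 249 = 0.0009116.
Darcy's law: Q = K · A · i = 392.0 × 2080 × 0.0009116 = 743.3 m³/day.

743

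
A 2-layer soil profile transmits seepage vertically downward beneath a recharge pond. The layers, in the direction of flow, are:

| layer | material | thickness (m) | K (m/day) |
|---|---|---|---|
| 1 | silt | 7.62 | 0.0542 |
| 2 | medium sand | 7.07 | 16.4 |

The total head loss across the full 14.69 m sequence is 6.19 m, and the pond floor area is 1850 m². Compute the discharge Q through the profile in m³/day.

81.2

Flow is perpendicular to layering, so the layers act in series and the equivalent K is the thickness-weighted harmonic mean.
Total thickness L = 7.62 + 7.07 = 14.69 m.
Σ(b_i/K_i) = 7.62/0.0542 + 7.07/16.4 = 141.0 d.
K_eq = L / Σ(b_i/K_i) = 14.69 / 141.0 = 0.1042 m/day.
Q = K_eq · A · (Δh/L) = 0.1042 × 1850 × (6.19/14.69) = 81.20 m³/day.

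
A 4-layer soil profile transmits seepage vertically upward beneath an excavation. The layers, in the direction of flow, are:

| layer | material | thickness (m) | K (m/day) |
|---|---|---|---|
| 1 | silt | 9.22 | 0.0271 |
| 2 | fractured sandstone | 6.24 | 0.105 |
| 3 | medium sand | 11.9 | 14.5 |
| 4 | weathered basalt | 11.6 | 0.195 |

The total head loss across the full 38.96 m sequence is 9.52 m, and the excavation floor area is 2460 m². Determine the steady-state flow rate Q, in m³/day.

50.9

Flow is perpendicular to layering, so the layers act in series and the equivalent K is the thickness-weighted harmonic mean.
Total thickness L = 9.22 + 6.24 + 11.9 + 11.6 = 38.96 m.
Σ(b_i/K_i) = 9.22/0.0271 + 6.24/0.105 + 11.9/14.5 + 11.6/0.195 = 460.0 d.
K_eq = L / Σ(b_i/K_i) = 38.96 / 460.0 = 0.08470 m/day.
Q = K_eq · A · (Δh/L) = 0.08470 × 2460 × (9.52/38.96) = 50.92 m³/day.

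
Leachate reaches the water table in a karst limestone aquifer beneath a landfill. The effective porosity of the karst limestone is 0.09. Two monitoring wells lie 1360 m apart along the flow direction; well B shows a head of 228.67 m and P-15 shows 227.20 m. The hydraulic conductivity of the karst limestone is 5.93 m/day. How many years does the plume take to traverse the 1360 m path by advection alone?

Hydraulic gradient i = (228.67 − 227.20) / 1360 = 1.47 / 1360 = 0.001081.
Darcy flux q = K · i = 5.930 × 0.001081 = 0.006410 m/day.
Seepage velocity v = q / n_e = 0.006410 / 0.09 = 0.07122 m/day.
Travel time t = L / v = 1360 / 0.07122 = 19096 days = 52.28 years.

52.3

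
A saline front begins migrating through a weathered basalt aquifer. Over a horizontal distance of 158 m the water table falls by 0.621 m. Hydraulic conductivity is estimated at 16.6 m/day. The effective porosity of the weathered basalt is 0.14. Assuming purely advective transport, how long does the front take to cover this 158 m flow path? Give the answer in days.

339

Hydraulic gradient i = Δh / L = 0.621 / 158 = 0.003930.
Darcy flux q = K · i = 16.60 × 0.003930 = 0.06524 m/day.
Seepage velocity v = q / n_e = 0.06524 / 0.14 = 0.4660 m/day.
Travel time t = L / v = 158 / 0.4660 = 339.0 days.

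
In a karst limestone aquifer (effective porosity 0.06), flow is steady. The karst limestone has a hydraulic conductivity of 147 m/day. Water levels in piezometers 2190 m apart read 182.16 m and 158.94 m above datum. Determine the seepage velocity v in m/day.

Hydraulic gradient i = (182.16 − 158.94) / 2190 = 23.22 / 2190 = 0.01060.
Darcy flux q = K · i = 147.0 × 0.01060 = 1.559 m/day.
Seepage velocity v = q / n_e = 1.559 / 0.06 = 25.98 m/day.

26.0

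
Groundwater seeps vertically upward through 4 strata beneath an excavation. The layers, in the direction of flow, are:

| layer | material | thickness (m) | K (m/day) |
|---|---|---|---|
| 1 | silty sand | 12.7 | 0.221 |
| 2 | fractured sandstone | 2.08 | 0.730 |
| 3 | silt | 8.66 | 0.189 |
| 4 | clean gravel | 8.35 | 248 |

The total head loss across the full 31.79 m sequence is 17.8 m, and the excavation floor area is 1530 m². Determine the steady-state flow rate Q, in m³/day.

Flow is perpendicular to layering, so the layers act in series and the equivalent K is the thickness-weighted harmonic mean.
Total thickness L = 12.7 + 2.08 + 8.66 + 8.35 = 31.79 m.
Σ(b_i/K_i) = 12.7/0.221 + 2.08/0.730 + 8.66/0.189 + 8.35/248 = 106.2 d.
K_eq = L / Σ(b_i/K_i) = 31.79 / 106.2 = 0.2994 m/day.
Q = K_eq · A · (Δh/L) = 0.2994 × 1530 × (17.8/31.79) = 256.5 m³/day.

257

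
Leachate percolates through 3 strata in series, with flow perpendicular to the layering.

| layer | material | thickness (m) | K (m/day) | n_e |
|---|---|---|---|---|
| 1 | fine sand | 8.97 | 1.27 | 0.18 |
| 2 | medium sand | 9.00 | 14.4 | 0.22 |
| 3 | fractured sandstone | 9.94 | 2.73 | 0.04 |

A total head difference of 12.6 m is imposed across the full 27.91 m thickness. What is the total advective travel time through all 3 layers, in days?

3.59

With flow normal to the layers, continuity requires the same specific discharge q through every layer.
Σ(b_i/K_i) = 8.97/1.27 + 9.00/14.4 + 9.94/2.73 = 11.33 d.
q = Δh / Σ(b_i/K_i) = 12.6 / 11.33 = 1.112 m/day.
In each layer the seepage velocity is v_i = q/n_i, so the layer transit time is t_i = b_i·n_i / q:
  layer 1 (fine sand): t_1 = 8.97 × 0.18 / 1.112 = 1.452 d
  layer 2 (medium sand): t_2 = 9.00 × 0.22 / 1.112 = 1.780 d
  layer 3 (fractured sandstone): t_3 = 9.94 × 0.04 / 1.112 = 0.3575 d
Total t = Σ t_i = 3.590 days.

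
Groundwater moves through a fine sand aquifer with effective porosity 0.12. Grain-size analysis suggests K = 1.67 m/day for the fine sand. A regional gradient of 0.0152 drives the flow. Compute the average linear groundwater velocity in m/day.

Hydraulic gradient i = 0.0152.
Darcy flux q = K · i = 1.670 × 0.01520 = 0.02538 m/day.
Seepage velocity v = q / n_e = 0.02538 / 0.12 = 0.2115 m/day.

0.212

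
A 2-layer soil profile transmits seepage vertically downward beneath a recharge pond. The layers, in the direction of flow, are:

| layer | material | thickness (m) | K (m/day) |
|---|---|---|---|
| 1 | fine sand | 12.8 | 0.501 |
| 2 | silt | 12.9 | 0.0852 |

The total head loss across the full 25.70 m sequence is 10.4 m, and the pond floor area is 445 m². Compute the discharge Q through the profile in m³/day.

26.2

Flow is perpendicular to layering, so the layers act in series and the equivalent K is the thickness-weighted harmonic mean.
Total thickness L = 12.8 + 12.9 = 25.70 m.
Σ(b_i/K_i) = 12.8/0.501 + 12.9/0.0852 = 177.0 d.
K_eq = L / Σ(b_i/K_i) = 25.70 / 177.0 = 0.1452 m/day.
Q = K_eq · A · (Δh/L) = 0.1452 × 445 × (10.4/25.70) = 26.15 m³/day.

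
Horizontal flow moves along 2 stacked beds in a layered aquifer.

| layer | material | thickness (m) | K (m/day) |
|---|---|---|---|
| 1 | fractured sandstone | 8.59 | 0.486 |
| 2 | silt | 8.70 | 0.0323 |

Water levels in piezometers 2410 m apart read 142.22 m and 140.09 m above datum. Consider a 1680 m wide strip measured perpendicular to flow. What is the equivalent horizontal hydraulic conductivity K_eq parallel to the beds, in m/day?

Flow is parallel to layering, so each bed carries its own Darcy discharge and the transmissivities add.
Σ(K_i·b_i) = 0.486×8.59 + 0.0323×8.70 = 4.456 m²/day.
Total thickness b = 17.29 m, so K_eq = Σ(K_i·b_i)/b = 0.2577 m/day.

0.258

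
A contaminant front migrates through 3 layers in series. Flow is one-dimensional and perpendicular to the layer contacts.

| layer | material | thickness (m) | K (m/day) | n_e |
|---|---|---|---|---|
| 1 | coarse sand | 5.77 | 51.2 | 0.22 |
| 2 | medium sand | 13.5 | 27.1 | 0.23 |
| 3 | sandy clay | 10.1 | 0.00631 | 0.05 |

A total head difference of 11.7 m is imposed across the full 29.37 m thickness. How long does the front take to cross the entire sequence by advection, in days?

668

With flow normal to the layers, continuity requires the same specific discharge q through every layer.
Σ(b_i/K_i) = 5.77/51.2 + 13.5/27.1 + 10.1/0.00631 = 1601 d.
q = Δh / Σ(b_i/K_i) = 11.7 / 1601 = 0.007307 m/day.
In each layer the seepage velocity is v_i = q/n_i, so the layer transit time is t_i = b_i·n_i / q:
  layer 1 (coarse sand): t_1 = 5.77 × 0.22 / 0.007307 = 173.7 d
  layer 2 (medium sand): t_2 = 13.5 × 0.23 / 0.007307 = 424.9 d
  layer 3 (sandy clay): t_3 = 10.1 × 0.05 / 0.007307 = 69.11 d
Total t = Σ t_i = 667.8 days.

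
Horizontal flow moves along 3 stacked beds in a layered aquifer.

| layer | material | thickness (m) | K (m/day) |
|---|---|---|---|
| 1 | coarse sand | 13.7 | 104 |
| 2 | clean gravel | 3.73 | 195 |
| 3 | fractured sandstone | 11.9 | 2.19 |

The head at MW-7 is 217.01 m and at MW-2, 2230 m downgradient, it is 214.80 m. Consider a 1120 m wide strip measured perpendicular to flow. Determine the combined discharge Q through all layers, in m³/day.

2420

Flow is parallel to layering, so each bed carries its own Darcy discharge and the transmissivities add.
Σ(K_i·b_i) = 104×13.7 + 195×3.73 + 2.19×11.9 = 2178 m²/day.
Hydraulic gradient i = (217.01 − 214.80) / 2230 = 2.21 / 2230 = 0.0009910.
Q = Σ(K_i·b_i) · W · i = 2178 × 1120 × 0.0009910 = 2418 m³/day.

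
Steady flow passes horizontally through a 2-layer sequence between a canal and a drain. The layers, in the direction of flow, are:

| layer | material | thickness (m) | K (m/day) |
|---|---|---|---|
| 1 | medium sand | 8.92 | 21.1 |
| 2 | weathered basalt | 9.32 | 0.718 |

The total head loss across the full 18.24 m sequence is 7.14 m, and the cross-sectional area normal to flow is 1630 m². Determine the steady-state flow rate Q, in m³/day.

Flow is perpendicular to layering, so the layers act in series and the equivalent K is the thickness-weighted harmonic mean.
Total thickness L = 8.92 + 9.32 = 18.24 m.
Σ(b_i/K_i) = 8.92/21.1 + 9.32/0.718 = 13.40 d.
K_eq = L / Σ(b_i/K_i) = 18.24 / 13.40 = 1.361 m/day.
Q = K_eq · A · (Δh/L) = 1.361 × 1630 × (7.14/18.24) = 868.3 m³/day.

868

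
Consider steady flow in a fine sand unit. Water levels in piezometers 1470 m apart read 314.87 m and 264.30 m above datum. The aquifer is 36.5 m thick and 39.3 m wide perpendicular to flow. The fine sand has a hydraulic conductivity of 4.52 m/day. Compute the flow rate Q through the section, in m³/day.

Cross-sectional area A = 39.3 × 36.5 = 1434 m².
Hydraulic gradient i = (314.87 − 264.30) / 1470 = 50.57 / 1470 = 0.03440.
Darcy's law: Q = K · A · i = 4.520 × 1434 × 0.03440 = 223.0 m³/day.

223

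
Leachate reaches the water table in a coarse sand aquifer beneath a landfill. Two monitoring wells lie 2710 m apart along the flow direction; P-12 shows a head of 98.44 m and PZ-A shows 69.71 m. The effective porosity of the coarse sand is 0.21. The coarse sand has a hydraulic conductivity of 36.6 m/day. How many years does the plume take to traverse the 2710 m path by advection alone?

Hydraulic gradient i = (98.44 − 69.71) / 2710 = 28.73 / 2710 = 0.01060.
Darcy flux q = K · i = 36.60 × 0.01060 = 0.3880 m/day.
Seepage velocity v = q / n_e = 0.3880 / 0.21 = 1.848 m/day.
Travel time t = L / v = 2710 / 1.848 = 1467 days = 4.016 years.

4.02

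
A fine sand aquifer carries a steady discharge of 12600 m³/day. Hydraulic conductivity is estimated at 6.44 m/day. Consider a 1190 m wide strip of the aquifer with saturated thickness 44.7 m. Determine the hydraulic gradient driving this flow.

0.0368

Cross-sectional area A = 1190 × 44.7 = 53193 m².
From Q = K·A·i, i = Q / (K·A) = 12600 / (6.440 × 53193) = 0.03678.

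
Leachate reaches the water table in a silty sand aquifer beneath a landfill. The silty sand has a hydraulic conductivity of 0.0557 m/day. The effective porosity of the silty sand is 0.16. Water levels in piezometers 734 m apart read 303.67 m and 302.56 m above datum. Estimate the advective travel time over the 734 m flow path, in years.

Hydraulic gradient i = (303.67 − 302.56) / 734 = 1.11 / 734 = 0.001512.
Darcy flux q = K · i = 0.05570 × 0.001512 = 8.423e-05 m/day.
Seepage velocity v = q / n_e = 8.423e-05 / 0.16 = 0.0005265 m/day.
Travel time t = L / v = 734 / 0.0005265 = 1.394e+06 days = 3817 years.

3820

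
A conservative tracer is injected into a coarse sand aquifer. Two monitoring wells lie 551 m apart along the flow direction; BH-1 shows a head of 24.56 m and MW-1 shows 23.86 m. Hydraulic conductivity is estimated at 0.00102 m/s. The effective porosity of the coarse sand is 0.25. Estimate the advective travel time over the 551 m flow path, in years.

Convert K: 0.00102 m/s × 86400 = 88.13 m/day.
Hydraulic gradient i = (24.56 − 23.86) / 551 = 0.7 / 551 = 0.001270.
Darcy flux q = K · i = 88.13 × 0.001270 = 0.1120 m/day.
Seepage velocity v = q / n_e = 0.1120 / 0.25 = 0.4478 m/day.
Travel time t = L / v = 551 / 0.4478 = 1230 days = 3.369 years.

3.37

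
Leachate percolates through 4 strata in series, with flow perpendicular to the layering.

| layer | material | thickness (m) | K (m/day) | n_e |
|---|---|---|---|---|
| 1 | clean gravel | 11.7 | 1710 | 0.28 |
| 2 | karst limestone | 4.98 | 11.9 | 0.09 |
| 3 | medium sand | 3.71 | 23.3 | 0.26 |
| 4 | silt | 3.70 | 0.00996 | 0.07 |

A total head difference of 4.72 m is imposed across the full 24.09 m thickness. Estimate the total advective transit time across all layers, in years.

With flow normal to the layers, continuity requires the same specific discharge q through every layer.
Σ(b_i/K_i) = 11.7/1710 + 4.98/11.9 + 3.71/23.3 + 3.70/0.00996 = 372.1 d.
q = Δh / Σ(b_i/K_i) = 4.72 / 372.1 = 0.01269 m/day.
In each layer the seepage velocity is v_i = q/n_i, so the layer transit time is t_i = b_i·n_i / q:
  layer 1 (clean gravel): t_1 = 11.7 × 0.28 / 0.01269 = 258.2 d
  layer 2 (karst limestone): t_2 = 4.98 × 0.09 / 0.01269 = 35.33 d
  layer 3 (medium sand): t_3 = 3.71 × 0.26 / 0.01269 = 76.04 d
  layer 4 (silt): t_4 = 3.70 × 0.07 / 0.01269 = 20.42 d
Total t = Σ t_i = 390.0 days = 1.068 years.

1.07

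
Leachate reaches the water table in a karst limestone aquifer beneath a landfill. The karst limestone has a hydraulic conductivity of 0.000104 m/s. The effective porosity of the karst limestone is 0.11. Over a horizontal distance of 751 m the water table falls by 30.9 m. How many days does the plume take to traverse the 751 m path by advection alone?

Convert K: 0.000104 m/s × 86400 = 8.986 m/day.
Hydraulic gradient i = Δh / L = 30.9 / 751 = 0.04115.
Darcy flux q = K · i = 8.986 × 0.04115 = 0.3697 m/day.
Seepage velocity v = q / n_e = 0.3697 / 0.11 = 3.361 m/day.
Travel time t = L / v = 751 / 3.361 = 223.4 days.

223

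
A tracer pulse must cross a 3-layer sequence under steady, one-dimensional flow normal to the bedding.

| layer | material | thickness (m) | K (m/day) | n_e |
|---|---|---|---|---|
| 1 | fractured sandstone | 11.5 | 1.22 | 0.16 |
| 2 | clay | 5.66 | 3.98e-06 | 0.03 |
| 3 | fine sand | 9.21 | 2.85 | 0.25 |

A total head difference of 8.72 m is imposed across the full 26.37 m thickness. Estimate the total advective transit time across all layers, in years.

With flow normal to the layers, continuity requires the same specific discharge q through every layer.
Σ(b_i/K_i) = 11.5/1.22 + 5.66/3.98e-06 + 9.21/2.85 = 1.422e+06 d.
q = Δh / Σ(b_i/K_i) = 8.72 / 1.422e+06 = 6.132e-06 m/day.
In each layer the seepage velocity is v_i = q/n_i, so the layer transit time is t_i = b_i·n_i / q:
  layer 1 (fractured sandstone): t_1 = 11.5 × 0.16 / 6.132e-06 = 3.001e+05 d
  layer 2 (clay): t_2 = 5.66 × 0.03 / 6.132e-06 = 27692 d
  layer 3 (fine sand): t_3 = 9.21 × 0.25 / 6.132e-06 = 3.755e+05 d
Total t = Σ t_i = 7.033e+05 days = 1925 years.

1930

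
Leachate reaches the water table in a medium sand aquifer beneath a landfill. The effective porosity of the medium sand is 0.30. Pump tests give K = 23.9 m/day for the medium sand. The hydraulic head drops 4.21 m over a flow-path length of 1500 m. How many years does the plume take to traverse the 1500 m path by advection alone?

18.4

Hydraulic gradient i = Δh / L = 4.21 / 1500 = 0.002807.
Darcy flux q = K · i = 23.90 × 0.002807 = 0.06708 m/day.
Seepage velocity v = q / n_e = 0.06708 / 0.30 = 0.2236 m/day.
Travel time t = L / v = 1500 / 0.2236 = 6708 days = 18.37 years.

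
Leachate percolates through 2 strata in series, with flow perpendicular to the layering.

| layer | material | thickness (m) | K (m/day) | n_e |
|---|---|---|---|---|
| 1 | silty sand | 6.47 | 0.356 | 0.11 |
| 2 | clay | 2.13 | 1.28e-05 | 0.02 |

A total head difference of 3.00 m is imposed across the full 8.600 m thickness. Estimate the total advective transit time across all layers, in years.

With flow normal to the layers, continuity requires the same specific discharge q through every layer.
Σ(b_i/K_i) = 6.47/0.356 + 2.13/1.28e-05 = 1.664e+05 d.
q = Δh / Σ(b_i/K_i) = 3.00 / 1.664e+05 = 1.803e-05 m/day.
In each layer the seepage velocity is v_i = q/n_i, so the layer transit time is t_i = b_i·n_i / q:
  layer 1 (silty sand): t_1 = 6.47 × 0.11 / 1.803e-05 = 39481 d
  layer 2 (clay): t_2 = 2.13 × 0.02 / 1.803e-05 = 2363 d
Total t = Σ t_i = 41845 days = 114.6 years.

115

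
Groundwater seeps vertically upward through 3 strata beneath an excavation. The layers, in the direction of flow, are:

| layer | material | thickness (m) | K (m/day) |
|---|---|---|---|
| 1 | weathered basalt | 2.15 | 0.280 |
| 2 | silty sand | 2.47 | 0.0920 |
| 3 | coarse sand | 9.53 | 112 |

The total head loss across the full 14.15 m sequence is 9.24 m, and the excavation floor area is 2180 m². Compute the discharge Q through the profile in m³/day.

582

Flow is perpendicular to layering, so the layers act in series and the equivalent K is the thickness-weighted harmonic mean.
Total thickness L = 2.15 + 2.47 + 9.53 = 14.15 m.
Σ(b_i/K_i) = 2.15/0.280 + 2.47/0.0920 + 9.53/112 = 34.61 d.
K_eq = L / Σ(b_i/K_i) = 14.15 / 34.61 = 0.4088 m/day.
Q = K_eq · A · (Δh/L) = 0.4088 × 2180 × (9.24/14.15) = 582.0 m³/day.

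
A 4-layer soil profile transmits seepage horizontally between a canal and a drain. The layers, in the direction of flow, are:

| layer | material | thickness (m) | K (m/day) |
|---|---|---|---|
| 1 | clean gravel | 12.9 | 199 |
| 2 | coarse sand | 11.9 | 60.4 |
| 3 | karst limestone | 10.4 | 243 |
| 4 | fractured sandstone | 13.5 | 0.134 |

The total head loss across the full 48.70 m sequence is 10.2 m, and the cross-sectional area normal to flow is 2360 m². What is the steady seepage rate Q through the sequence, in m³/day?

Flow is perpendicular to layering, so the layers act in series and the equivalent K is the thickness-weighted harmonic mean.
Total thickness L = 12.9 + 11.9 + 10.4 + 13.5 = 48.70 m.
Σ(b_i/K_i) = 12.9/199 + 11.9/60.4 + 10.4/243 + 13.5/0.134 = 101.1 d.
K_eq = L / Σ(b_i/K_i) = 48.70 / 101.1 = 0.4819 m/day.
Q = K_eq · A · (Δh/L) = 0.4819 × 2360 × (10.2/48.70) = 238.2 m³/day.

238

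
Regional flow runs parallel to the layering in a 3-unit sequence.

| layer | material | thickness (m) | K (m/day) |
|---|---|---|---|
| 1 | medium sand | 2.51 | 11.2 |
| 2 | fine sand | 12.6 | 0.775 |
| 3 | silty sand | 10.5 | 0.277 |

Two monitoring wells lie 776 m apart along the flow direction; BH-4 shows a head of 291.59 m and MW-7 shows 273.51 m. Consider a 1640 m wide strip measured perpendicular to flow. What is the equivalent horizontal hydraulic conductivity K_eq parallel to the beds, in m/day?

1.59

Flow is parallel to layering, so each bed carries its own Darcy discharge and the transmissivities add.
Σ(K_i·b_i) = 11.2×2.51 + 0.775×12.6 + 0.277×10.5 = 40.79 m²/day.
Total thickness b = 25.61 m, so K_eq = Σ(K_i·b_i)/b = 1.593 m/day.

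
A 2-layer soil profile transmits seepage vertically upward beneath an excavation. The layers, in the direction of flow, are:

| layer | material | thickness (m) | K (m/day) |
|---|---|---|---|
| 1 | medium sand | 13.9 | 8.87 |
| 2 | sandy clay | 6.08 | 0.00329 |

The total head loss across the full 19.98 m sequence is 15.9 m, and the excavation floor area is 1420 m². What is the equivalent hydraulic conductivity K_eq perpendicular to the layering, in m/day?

Flow is perpendicular to layering, so the layers act in series and the equivalent K is the thickness-weighted harmonic mean.
Total thickness L = 13.9 + 6.08 = 19.98 m.
Σ(b_i/K_i) = 13.9/8.87 + 6.08/0.00329 = 1850 d.
K_eq = L / Σ(b_i/K_i) = 19.98 / 1850 = 0.01080 m/day.

0.0108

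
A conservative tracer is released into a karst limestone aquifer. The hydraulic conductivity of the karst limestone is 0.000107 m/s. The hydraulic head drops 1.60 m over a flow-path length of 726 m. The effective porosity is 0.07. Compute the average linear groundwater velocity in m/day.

Convert K: 0.000107 m/s × 86400 = 9.245 m/day.
Hydraulic gradient i = Δh / L = 1.60 / 726 = 0.002204.
Darcy flux q = K · i = 9.245 × 0.002204 = 0.02037 m/day.
Seepage velocity v = q / n_e = 0.02037 / 0.07 = 0.2911 m/day.

0.291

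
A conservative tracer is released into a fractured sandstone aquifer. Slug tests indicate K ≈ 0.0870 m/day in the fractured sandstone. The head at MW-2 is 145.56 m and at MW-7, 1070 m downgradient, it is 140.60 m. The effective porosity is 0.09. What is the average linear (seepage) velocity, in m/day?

Hydraulic gradient i = (145.56 − 140.60) / 1070 = 4.96 / 1070 = 0.004636.
Darcy flux q = K · i = 0.08700 × 0.004636 = 0.0004033 m/day.
Seepage velocity v = q / n_e = 0.0004033 / 0.09 = 0.004481 m/day.

0.00448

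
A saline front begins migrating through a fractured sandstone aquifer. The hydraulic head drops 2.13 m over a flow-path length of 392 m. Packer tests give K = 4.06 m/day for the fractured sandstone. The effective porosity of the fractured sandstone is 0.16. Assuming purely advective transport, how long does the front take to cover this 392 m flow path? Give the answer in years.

7.78

Hydraulic gradient i = Δh / L = 2.13 / 392 = 0.005434.
Darcy flux q = K · i = 4.060 × 0.005434 = 0.02206 m/day.
Seepage velocity v = q / n_e = 0.02206 / 0.16 = 0.1379 m/day.
Travel time t = L / v = 392 / 0.1379 = 2843 days = 7.784 years.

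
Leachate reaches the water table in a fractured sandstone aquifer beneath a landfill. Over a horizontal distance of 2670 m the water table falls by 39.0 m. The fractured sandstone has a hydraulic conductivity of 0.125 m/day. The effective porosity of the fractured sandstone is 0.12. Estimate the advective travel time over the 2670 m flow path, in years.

480

Hydraulic gradient i = Δh / L = 39.0 / 2670 = 0.01461.
Darcy flux q = K · i = 0.1250 × 0.01461 = 0.001826 m/day.
Seepage velocity v = q / n_e = 0.001826 / 0.12 = 0.01522 m/day.
Travel time t = L / v = 2670 / 0.01522 = 1.755e+05 days = 480.4 years.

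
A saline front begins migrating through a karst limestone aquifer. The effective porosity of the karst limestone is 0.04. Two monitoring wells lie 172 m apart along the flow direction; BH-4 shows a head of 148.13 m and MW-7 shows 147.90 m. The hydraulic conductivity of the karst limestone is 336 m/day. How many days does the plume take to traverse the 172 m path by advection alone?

Hydraulic gradient i = (148.13 − 147.90) / 172 = 0.23 / 172 = 0.001337.
Darcy flux q = K · i = 336.0 × 0.001337 = 0.4493 m/day.
Seepage velocity v = q / n_e = 0.4493 / 0.04 = 11.23 m/day.
Travel time t = L / v = 172 / 11.23 = 15.31 days.

15.3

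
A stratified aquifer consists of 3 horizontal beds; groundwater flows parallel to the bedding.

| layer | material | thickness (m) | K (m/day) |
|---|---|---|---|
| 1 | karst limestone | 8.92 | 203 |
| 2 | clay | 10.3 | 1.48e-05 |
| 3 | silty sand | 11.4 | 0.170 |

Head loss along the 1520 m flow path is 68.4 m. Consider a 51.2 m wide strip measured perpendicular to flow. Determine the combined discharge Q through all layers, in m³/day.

4180

Flow is parallel to layering, so each bed carries its own Darcy discharge and the transmissivities add.
Σ(K_i·b_i) = 203×8.92 + 1.48e-05×10.3 + 0.170×11.4 = 1813 m²/day.
Hydraulic gradient i = Δh / L = 68.4 / 1520 = 0.04500.
Q = Σ(K_i·b_i) · W · i = 1813 × 51.2 × 0.04500 = 4176 m³/day.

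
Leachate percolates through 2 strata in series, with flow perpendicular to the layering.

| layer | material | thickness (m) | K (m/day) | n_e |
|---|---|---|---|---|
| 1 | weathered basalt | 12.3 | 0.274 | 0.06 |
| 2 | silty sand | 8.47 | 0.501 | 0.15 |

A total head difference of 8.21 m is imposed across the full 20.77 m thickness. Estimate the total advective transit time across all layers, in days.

15.1

With flow normal to the layers, continuity requires the same specific discharge q through every layer.
Σ(b_i/K_i) = 12.3/0.274 + 8.47/0.501 = 61.80 d.
q = Δh / Σ(b_i/K_i) = 8.21 / 61.80 = 0.1329 m/day.
In each layer the seepage velocity is v_i = q/n_i, so the layer transit time is t_i = b_i·n_i / q:
  layer 1 (weathered basalt): t_1 = 12.3 × 0.06 / 0.1329 = 5.555 d
  layer 2 (silty sand): t_2 = 8.47 × 0.15 / 0.1329 = 9.563 d
Total t = Σ t_i = 15.12 days.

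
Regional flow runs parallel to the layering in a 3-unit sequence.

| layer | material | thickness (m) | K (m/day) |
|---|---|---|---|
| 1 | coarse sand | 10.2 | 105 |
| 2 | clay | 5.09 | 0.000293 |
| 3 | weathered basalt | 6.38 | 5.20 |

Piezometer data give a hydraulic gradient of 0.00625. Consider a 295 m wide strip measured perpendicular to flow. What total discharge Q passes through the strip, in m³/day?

Flow is parallel to layering, so each bed carries its own Darcy discharge and the transmissivities add.
Σ(K_i·b_i) = 105×10.2 + 0.000293×5.09 + 5.20×6.38 = 1104 m²/day.
Hydraulic gradient i = 0.00625.
Q = Σ(K_i·b_i) · W · i = 1104 × 295 × 0.006250 = 2036 m³/day.

2040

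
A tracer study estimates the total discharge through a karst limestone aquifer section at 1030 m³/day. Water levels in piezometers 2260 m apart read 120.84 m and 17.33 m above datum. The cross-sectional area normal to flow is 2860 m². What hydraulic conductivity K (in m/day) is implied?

Hydraulic gradient i = (120.84 − 17.33) / 2260 = 103.51 / 2260 = 0.04580.
From Q = K·A·i, K = Q / (A·i) = 1030 / (2860 × 0.04580) = 7.863 m/day.

7.86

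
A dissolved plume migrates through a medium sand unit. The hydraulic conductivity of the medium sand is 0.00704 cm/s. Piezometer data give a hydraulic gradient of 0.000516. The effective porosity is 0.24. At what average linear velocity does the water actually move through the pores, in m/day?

0.0131

Convert K: 0.00704 cm/s × 864 = 6.083 m/day.
Hydraulic gradient i = 0.000516.
Darcy flux q = K · i = 6.083 × 0.0005160 = 0.003139 m/day.
Seepage velocity v = q / n_e = 0.003139 / 0.24 = 0.01308 m/day.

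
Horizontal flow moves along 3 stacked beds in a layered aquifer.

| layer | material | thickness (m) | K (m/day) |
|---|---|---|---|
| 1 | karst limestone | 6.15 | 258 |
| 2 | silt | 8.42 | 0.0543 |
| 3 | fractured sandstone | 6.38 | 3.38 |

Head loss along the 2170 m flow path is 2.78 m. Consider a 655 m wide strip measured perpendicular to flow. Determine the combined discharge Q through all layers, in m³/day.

1350

Flow is parallel to layering, so each bed carries its own Darcy discharge and the transmissivities add.
Σ(K_i·b_i) = 258×6.15 + 0.0543×8.42 + 3.38×6.38 = 1609 m²/day.
Hydraulic gradient i = Δh / L = 2.78 / 2170 = 0.001281.
Q = Σ(K_i·b_i) · W · i = 1609 × 655 × 0.001281 = 1350 m³/day.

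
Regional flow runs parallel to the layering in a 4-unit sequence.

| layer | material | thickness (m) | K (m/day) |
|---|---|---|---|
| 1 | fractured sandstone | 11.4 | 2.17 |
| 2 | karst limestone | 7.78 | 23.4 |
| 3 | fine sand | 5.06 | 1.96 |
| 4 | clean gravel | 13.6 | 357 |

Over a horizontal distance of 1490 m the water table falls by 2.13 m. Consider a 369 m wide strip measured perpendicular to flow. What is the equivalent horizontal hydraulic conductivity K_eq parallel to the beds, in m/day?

134

Flow is parallel to layering, so each bed carries its own Darcy discharge and the transmissivities add.
Σ(K_i·b_i) = 2.17×11.4 + 23.4×7.78 + 1.96×5.06 + 357×13.6 = 5072 m²/day.
Total thickness b = 37.84 m, so K_eq = Σ(K_i·b_i)/b = 134.0 m/day.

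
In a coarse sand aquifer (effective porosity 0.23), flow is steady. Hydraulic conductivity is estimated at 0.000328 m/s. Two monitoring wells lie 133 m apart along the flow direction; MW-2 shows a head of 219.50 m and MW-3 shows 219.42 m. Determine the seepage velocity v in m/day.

Convert K: 0.000328 m/s × 86400 = 28.34 m/day.
Hydraulic gradient i = (219.50 − 219.42) / 133 = 0.08 / 133 = 0.0006015.
Darcy flux q = K · i = 28.34 × 0.0006015 = 0.01705 m/day.
Seepage velocity v = q / n_e = 0.01705 / 0.23 = 0.07411 m/day.

0.0741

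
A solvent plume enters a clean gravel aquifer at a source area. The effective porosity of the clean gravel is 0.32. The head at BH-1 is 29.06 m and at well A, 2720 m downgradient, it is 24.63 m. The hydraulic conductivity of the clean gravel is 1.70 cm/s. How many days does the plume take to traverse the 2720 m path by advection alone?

364

Convert K: 1.70 cm/s × 864 = 1469 m/day.
Hydraulic gradient i = (29.06 − 24.63) / 2720 = 4.43 / 2720 = 0.001629.
Darcy flux q = K · i = 1469 × 0.001629 = 2.392 m/day.
Seepage velocity v = q / n_e = 2.392 / 0.32 = 7.476 m/day.
Travel time t = L / v = 2720 / 7.476 = 363.8 days.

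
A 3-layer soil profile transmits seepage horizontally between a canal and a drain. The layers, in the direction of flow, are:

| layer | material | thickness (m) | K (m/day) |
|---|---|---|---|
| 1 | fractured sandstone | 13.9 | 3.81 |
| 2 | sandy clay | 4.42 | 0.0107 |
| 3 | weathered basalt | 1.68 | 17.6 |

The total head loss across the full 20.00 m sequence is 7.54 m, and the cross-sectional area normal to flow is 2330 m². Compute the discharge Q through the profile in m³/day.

42.1

Flow is perpendicular to layering, so the layers act in series and the equivalent K is the thickness-weighted harmonic mean.
Total thickness L = 13.9 + 4.42 + 1.68 = 20.00 m.
Σ(b_i/K_i) = 13.9/3.81 + 4.42/0.0107 + 1.68/17.6 = 416.8 d.
K_eq = L / Σ(b_i/K_i) = 20.00 / 416.8 = 0.04798 m/day.
Q = K_eq · A · (Δh/L) = 0.04798 × 2330 × (7.54/20.00) = 42.15 m³/day.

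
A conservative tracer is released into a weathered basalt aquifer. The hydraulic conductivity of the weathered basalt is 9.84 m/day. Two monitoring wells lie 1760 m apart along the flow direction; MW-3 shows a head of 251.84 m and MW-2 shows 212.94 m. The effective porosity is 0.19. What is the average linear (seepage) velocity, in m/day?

1.14

Hydraulic gradient i = (251.84 − 212.94) / 1760 = 38.9 / 1760 = 0.02210.
Darcy flux q = K · i = 9.840 × 0.02210 = 0.2175 m/day.
Seepage velocity v = q / n_e = 0.2175 / 0.19 = 1.145 m/day.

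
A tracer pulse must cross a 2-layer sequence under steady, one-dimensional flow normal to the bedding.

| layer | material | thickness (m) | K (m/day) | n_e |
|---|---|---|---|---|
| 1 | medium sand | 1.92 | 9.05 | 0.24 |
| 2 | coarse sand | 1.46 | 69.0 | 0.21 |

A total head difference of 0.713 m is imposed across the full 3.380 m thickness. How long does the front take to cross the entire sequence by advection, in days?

0.251

With flow normal to the layers, continuity requires the same specific discharge q through every layer.
Σ(b_i/K_i) = 1.92/9.05 + 1.46/69.0 = 0.2333 d.
q = Δh / Σ(b_i/K_i) = 0.713 / 0.2333 = 3.056 m/day.
In each layer the seepage velocity is v_i = q/n_i, so the layer transit time is t_i = b_i·n_i / q:
  layer 1 (medium sand): t_1 = 1.92 × 0.24 / 3.056 = 0.1508 d
  layer 2 (coarse sand): t_2 = 1.46 × 0.21 / 3.056 = 0.1003 d
Total t = Σ t_i = 0.2511 days.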